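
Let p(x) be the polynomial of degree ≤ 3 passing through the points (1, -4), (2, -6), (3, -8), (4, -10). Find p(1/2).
-3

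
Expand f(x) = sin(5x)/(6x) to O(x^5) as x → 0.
5/6 - 125*x**2/36 + 625*x**4/144 + O(x**5)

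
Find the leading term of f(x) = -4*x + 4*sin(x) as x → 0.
-2*x**3/3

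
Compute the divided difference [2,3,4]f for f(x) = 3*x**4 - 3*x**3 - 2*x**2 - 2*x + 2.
136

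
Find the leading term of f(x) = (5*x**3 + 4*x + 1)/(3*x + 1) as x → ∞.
5*x**2/3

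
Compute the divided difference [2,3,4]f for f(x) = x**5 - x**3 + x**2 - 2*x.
277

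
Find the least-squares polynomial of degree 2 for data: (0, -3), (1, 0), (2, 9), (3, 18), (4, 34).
-108/35 + (62/35)x + (13/7)x²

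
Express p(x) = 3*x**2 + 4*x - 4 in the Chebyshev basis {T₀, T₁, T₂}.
(-5/2)T₀ + (4)T₁ + (3/2)T₂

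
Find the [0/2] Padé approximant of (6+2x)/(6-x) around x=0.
1/(x**2/6 - x/2 + 1)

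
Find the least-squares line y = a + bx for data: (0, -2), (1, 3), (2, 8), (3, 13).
a = -2, b = 5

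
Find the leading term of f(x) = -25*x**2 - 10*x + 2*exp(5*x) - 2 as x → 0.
125*x**3/3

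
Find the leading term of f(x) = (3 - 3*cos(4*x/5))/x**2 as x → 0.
24/25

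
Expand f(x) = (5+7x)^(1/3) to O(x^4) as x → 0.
5**(1/3) + 7*5**(1/3)*x/15 - 49*5**(1/3)*x**2/225 + 343*5**(1/3)*x**3/2025 + O(x**4)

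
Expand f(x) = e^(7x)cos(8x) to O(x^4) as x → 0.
1 + 7*x - 15*x**2/2 - 1001*x**3/6 + O(x**4)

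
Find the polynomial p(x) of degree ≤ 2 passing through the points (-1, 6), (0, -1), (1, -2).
3*x**2 - 4*x - 1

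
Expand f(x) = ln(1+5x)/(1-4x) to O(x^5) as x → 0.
5*x + 15*x**2/2 + 215*x**3/3 + 1565*x**4/12 + O(x**5)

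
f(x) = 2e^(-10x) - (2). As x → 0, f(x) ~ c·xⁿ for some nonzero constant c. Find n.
1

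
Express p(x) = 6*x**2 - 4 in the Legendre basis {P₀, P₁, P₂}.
(-2)P₀ + (4)P₂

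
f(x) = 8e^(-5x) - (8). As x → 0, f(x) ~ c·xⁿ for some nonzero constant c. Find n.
1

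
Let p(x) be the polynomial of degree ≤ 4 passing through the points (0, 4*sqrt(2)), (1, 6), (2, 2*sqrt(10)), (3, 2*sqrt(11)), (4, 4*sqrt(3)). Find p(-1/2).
-315/16 - 45*sqrt(11)/16 + 35*sqrt(3)/32 + 315*sqrt(2)/32 + 189*sqrt(10)/32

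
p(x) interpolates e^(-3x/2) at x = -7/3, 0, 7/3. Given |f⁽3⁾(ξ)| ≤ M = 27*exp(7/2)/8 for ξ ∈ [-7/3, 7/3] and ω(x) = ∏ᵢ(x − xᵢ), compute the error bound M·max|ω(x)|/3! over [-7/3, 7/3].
343*sqrt(3)*exp(7/2)/216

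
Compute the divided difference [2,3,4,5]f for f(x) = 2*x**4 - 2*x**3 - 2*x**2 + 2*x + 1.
26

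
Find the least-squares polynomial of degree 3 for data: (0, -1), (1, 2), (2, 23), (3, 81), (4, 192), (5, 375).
-41/42 + (-127/252)x + (5/12)x² + (53/18)x³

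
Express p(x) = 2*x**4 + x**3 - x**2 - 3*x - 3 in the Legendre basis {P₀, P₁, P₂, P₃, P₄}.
(-44/15)P₀ + (-12/5)P₁ + (10/21)P₂ + (2/5)P₃ + (16/35)P₄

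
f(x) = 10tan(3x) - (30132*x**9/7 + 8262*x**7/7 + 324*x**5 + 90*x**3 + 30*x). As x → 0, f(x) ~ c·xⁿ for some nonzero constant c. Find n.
11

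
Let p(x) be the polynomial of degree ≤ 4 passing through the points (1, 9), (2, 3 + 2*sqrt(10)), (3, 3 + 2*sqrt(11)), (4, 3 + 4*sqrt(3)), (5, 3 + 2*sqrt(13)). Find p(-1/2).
-693*sqrt(10)/16 - 385*sqrt(3)/8 + 315*sqrt(13)/64 + 3657/64 + 1485*sqrt(11)/32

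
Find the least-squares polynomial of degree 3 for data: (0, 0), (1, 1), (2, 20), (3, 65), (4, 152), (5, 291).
-8/63 + (-461/189)x + (257/126)x² + (109/54)x³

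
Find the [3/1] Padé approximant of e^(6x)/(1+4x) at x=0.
(171*x**3 + 45*x**2 + 39*x/2 + 1)/(35*x/2 + 1)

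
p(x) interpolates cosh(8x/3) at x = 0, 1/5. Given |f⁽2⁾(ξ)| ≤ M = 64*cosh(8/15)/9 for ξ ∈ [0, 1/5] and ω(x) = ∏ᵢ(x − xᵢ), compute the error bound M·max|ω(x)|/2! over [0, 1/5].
8*cosh(8/15)/225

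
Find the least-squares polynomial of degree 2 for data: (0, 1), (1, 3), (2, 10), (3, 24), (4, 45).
43/35 + (-137/70)x + (45/14)x²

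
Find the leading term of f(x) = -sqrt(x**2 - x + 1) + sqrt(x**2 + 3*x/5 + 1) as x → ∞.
4/5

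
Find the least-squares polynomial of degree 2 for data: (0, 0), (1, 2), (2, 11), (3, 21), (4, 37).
-9/35 + (71/70)x + (29/14)x²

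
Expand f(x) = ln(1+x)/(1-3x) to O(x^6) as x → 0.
x + 5*x**2/2 + 47*x**3/6 + 93*x**4/4 + 1399*x**5/20 + O(x**6)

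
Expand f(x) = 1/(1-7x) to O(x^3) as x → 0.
1 + 7*x + 49*x**2 + O(x**3)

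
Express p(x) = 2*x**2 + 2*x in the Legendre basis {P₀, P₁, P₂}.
(2/3)P₀ + (2)P₁ + (4/3)P₂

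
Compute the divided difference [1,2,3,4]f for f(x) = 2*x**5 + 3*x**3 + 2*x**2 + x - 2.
133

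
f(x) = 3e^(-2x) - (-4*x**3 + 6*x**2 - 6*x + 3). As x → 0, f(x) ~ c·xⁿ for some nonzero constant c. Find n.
4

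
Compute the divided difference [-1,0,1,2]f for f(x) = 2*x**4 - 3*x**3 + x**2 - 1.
1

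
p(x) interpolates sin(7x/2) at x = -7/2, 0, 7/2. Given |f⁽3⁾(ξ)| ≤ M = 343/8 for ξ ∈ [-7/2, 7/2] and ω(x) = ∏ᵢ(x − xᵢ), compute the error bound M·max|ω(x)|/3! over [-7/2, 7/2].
117649*sqrt(3)/1728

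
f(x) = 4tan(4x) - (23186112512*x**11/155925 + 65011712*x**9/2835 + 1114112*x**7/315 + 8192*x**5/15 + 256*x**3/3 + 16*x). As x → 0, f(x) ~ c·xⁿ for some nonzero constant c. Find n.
13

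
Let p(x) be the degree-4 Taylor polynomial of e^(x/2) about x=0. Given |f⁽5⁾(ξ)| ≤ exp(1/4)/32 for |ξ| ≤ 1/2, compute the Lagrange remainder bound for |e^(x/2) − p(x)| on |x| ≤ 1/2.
exp(1/4)/122880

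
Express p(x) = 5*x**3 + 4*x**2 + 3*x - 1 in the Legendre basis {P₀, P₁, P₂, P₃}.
(1/3)P₀ + (6)P₁ + (8/3)P₂ + (2)P₃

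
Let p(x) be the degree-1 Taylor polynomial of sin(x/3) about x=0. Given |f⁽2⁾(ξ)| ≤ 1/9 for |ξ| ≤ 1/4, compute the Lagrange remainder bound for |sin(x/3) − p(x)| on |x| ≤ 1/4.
1/288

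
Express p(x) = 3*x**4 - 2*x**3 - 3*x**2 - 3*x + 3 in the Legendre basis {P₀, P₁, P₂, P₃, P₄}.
(13/5)P₀ + (-21/5)P₁ + (-2/7)P₂ + (-4/5)P₃ + (24/35)P₄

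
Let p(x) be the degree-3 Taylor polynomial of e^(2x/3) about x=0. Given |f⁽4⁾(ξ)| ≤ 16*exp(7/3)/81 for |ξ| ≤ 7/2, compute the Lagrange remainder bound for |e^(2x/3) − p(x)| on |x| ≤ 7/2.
2401*exp(7/3)/1944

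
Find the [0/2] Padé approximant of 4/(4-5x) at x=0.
1/(1 - 5*x/4)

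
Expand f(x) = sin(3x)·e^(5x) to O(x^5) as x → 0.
3*x + 15*x**2 + 33*x**3 + 40*x**4 + O(x**5)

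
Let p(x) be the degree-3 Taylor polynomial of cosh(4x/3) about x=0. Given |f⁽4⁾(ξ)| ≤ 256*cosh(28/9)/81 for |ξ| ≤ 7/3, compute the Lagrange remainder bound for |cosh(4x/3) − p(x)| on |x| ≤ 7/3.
76832*cosh(28/9)/19683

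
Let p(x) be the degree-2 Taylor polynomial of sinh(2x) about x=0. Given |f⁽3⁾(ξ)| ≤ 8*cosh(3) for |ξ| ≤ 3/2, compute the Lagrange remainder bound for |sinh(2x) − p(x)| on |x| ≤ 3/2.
9*cosh(3)/2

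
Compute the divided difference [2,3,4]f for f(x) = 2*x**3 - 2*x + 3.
18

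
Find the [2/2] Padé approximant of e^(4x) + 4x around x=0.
(20*x**2/3 + 8*x + 1)/(1 - 4*x**2/3)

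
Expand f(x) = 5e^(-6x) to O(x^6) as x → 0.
5 - 30*x + 90*x**2 - 180*x**3 + 270*x**4 - 324*x**5 + O(x**6)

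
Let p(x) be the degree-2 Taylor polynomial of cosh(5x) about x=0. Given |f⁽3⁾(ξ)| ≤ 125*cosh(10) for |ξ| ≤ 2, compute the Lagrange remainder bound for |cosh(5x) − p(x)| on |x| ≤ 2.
500*cosh(10)/3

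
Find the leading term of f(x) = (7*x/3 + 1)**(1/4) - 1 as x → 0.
7*x/12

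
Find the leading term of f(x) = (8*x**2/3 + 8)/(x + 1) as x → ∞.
8*x/3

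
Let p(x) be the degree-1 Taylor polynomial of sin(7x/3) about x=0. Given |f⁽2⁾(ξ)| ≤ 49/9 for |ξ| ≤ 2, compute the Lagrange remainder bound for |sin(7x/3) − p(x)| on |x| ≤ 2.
98/9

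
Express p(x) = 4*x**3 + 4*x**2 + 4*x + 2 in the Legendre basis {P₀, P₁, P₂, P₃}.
(10/3)P₀ + (32/5)P₁ + (8/3)P₂ + (8/5)P₃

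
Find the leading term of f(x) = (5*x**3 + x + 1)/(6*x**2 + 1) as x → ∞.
5*x/6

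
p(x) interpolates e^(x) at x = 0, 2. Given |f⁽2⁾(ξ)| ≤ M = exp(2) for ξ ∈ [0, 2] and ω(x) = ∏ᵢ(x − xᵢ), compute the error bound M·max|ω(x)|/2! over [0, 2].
exp(2)/2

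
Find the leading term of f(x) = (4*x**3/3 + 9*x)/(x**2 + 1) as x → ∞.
4*x/3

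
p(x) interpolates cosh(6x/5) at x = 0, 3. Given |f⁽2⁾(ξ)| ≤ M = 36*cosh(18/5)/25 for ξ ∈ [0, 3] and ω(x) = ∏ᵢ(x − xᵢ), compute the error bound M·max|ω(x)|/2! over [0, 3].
81*cosh(18/5)/50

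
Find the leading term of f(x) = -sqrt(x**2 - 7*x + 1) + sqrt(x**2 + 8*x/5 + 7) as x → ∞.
43/10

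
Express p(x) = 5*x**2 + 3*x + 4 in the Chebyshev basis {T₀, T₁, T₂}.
(13/2)T₀ + (3)T₁ + (5/2)T₂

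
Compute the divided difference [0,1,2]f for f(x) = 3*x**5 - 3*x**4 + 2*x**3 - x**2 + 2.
29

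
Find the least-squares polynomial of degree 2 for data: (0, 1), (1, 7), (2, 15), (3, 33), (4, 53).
43/35 + (15/7)x + (19/7)x²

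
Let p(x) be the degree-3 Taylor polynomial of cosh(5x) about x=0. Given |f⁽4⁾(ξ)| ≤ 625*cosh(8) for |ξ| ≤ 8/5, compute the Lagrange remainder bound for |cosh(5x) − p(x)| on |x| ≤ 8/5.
512*cosh(8)/3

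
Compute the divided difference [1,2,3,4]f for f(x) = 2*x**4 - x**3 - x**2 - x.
19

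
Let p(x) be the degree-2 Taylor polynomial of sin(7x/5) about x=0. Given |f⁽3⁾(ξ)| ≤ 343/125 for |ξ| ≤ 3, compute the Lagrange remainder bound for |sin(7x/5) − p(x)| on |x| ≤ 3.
3087/250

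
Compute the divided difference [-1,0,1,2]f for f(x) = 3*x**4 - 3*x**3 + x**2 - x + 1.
3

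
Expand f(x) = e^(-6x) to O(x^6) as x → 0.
1 - 6*x + 18*x**2 - 36*x**3 + 54*x**4 - 324*x**5/5 + O(x**6)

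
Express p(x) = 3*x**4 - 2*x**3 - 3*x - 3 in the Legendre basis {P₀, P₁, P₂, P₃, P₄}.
(-12/5)P₀ + (-21/5)P₁ + (12/7)P₂ + (-4/5)P₃ + (24/35)P₄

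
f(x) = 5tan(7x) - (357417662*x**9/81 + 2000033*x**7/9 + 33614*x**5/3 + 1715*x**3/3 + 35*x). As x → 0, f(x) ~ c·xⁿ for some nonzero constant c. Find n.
11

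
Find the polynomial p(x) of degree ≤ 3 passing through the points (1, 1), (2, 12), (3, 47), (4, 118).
2*x**3 - 3*x + 2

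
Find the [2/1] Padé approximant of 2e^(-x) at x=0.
(x**2/3 - 4*x/3 + 2)/(x/3 + 1)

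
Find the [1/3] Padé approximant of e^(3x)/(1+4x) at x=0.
(13*x/12 + 1)/(43*x**3/8 - 77*x**2/12 + 25*x/12 + 1)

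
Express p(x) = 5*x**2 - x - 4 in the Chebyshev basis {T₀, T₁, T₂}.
(-3/2)T₀ - T₁ + (5/2)T₂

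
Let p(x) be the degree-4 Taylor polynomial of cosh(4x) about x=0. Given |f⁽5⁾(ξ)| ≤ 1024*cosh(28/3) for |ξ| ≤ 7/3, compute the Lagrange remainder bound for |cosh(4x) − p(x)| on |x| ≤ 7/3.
2151296*cosh(28/3)/3645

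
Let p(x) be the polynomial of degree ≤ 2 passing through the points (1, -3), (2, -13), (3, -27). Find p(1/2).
1/2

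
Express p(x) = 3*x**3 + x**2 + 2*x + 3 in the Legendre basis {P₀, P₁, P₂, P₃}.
(10/3)P₀ + (19/5)P₁ + (2/3)P₂ + (6/5)P₃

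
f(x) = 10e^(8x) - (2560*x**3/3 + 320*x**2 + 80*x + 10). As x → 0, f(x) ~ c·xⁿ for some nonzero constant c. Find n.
4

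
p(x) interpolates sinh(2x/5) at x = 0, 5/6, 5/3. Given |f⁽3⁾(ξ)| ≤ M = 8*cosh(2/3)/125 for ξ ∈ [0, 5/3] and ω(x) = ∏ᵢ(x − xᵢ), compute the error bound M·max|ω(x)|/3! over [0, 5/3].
sqrt(3)*cosh(2/3)/729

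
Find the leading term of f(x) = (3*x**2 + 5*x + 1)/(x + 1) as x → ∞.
3*x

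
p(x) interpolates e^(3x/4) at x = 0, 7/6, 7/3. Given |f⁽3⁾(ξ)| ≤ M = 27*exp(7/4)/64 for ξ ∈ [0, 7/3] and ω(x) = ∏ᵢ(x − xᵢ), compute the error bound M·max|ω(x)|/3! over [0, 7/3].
343*sqrt(3)*exp(7/4)/13824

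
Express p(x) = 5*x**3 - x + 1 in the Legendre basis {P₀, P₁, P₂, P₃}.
P₀ + (2)P₁ + (2)P₃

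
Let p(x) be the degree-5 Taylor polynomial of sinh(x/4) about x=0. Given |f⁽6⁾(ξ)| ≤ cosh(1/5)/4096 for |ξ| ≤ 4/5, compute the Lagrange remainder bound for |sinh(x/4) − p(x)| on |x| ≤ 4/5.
cosh(1/5)/11250000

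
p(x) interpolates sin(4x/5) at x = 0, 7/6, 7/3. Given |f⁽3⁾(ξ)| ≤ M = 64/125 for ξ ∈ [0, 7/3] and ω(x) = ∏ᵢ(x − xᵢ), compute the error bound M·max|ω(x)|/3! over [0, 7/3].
2744*sqrt(3)/91125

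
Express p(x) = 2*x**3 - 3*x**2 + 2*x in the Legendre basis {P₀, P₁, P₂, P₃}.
-P₀ + (16/5)P₁ + (-2)P₂ + (4/5)P₃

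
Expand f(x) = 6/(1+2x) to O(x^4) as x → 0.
6 - 12*x + 24*x**2 - 48*x**3 + O(x**4)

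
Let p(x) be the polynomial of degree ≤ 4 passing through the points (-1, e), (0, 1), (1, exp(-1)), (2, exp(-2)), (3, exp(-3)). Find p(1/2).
(-20*e + 3 + 90*exp(2) + 5*(12 - e)*exp(3))*exp(-3)/128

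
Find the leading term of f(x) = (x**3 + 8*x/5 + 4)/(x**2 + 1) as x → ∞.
x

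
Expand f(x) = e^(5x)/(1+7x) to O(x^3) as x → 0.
1 - 2*x + 53*x**2/2 + O(x**3)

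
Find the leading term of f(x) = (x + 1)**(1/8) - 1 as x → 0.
x/8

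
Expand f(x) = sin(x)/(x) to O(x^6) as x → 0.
1 - x**2/6 + x**4/120 + O(x**6)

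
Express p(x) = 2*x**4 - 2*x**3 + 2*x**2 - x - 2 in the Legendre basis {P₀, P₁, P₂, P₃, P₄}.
(-14/15)P₀ + (-11/5)P₁ + (52/21)P₂ + (-4/5)P₃ + (16/35)P₄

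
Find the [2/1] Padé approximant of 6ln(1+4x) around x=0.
8*x*(2*x + 3)/(8*x/3 + 1)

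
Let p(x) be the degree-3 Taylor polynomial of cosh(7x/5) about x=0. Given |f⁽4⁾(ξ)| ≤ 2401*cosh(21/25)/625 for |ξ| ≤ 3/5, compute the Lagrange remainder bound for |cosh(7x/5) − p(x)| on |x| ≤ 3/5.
64827*cosh(21/25)/3125000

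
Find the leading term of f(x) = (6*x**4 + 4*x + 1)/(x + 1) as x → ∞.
6*x**3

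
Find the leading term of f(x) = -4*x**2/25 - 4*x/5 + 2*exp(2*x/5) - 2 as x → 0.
8*x**3/375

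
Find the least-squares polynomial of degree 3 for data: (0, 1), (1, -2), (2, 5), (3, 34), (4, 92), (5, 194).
17/18 + (-3329/756)x + (-31/126)x² + (191/108)x³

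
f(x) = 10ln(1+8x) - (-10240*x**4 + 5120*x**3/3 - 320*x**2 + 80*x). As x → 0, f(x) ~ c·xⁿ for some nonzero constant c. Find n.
5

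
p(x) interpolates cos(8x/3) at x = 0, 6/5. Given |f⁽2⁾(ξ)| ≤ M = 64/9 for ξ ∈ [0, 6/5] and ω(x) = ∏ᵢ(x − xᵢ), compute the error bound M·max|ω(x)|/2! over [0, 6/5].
32/25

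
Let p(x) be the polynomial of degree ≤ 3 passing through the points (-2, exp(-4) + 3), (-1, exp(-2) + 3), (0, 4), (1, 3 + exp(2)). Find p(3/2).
(-5 + 21*exp(2) + (13 + 35*exp(2))*exp(4))*exp(-4)/16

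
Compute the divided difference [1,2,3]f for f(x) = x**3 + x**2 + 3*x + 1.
7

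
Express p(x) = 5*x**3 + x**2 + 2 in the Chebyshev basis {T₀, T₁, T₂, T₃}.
(5/2)T₀ + (15/4)T₁ + (1/2)T₂ + (5/4)T₃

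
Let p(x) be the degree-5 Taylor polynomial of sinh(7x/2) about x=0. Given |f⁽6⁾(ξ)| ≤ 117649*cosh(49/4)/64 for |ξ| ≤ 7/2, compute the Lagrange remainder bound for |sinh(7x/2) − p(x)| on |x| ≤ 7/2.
13841287201*cosh(49/4)/2949120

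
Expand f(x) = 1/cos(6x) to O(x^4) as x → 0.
1 + 18*x**2 + O(x**4)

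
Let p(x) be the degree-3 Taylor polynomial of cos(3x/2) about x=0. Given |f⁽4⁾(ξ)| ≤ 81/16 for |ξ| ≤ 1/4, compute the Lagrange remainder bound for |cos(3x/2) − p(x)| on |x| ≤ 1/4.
27/32768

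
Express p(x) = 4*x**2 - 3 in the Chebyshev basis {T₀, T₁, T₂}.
-T₀ + (2)T₂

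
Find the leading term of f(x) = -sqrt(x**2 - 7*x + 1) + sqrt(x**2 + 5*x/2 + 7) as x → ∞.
19/4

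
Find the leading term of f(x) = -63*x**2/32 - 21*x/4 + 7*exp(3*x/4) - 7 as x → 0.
63*x**3/128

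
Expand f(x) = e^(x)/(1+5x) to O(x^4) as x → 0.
1 - 4*x + 41*x**2/2 - 307*x**3/3 + O(x**4)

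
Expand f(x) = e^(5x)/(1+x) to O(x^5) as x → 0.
1 + 4*x + 17*x**2/2 + 37*x**3/3 + 329*x**4/24 + O(x**5)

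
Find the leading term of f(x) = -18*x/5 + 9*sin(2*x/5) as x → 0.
-12*x**3/125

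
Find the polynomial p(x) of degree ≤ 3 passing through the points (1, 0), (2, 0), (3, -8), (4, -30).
-x**3 + 2*x**2 + x - 2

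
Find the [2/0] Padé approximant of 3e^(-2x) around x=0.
6*x**2 - 6*x + 3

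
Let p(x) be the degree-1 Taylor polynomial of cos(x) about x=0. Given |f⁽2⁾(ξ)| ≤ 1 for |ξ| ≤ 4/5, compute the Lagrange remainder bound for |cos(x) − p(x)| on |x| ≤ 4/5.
8/25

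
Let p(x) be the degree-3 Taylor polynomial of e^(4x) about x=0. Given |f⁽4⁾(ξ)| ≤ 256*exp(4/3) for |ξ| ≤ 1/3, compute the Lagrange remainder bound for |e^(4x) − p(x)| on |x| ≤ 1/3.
32*exp(4/3)/243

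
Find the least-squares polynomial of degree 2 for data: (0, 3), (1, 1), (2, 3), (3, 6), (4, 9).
18/7 + (-101/70)x + (11/14)x²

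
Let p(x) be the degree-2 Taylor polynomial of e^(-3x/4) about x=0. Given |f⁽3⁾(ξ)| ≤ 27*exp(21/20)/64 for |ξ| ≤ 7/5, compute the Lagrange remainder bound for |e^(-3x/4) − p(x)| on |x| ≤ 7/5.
3087*exp(21/20)/16000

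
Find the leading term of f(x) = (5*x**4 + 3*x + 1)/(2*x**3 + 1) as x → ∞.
5*x/2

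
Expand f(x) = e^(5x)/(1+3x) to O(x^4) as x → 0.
1 + 2*x + 13*x**2/2 + 4*x**3/3 + O(x**4)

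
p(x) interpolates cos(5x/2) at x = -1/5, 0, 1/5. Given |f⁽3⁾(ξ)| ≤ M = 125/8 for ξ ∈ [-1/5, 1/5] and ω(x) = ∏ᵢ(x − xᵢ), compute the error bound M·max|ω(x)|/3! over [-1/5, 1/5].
sqrt(3)/216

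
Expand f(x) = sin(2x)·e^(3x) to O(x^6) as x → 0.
2*x + 6*x**2 + 23*x**3/3 + 5*x**4 + 61*x**5/60 + O(x**6)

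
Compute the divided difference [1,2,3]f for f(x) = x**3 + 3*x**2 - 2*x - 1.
9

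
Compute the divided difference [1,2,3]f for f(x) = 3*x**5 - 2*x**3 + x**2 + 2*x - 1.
259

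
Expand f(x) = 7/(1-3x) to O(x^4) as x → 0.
7 + 21*x + 63*x**2 + 189*x**3 + O(x**4)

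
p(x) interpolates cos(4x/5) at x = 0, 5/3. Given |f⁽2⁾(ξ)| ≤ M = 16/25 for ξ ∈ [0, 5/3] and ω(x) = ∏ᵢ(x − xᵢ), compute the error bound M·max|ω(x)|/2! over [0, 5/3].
2/9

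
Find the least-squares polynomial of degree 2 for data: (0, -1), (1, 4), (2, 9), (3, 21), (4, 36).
-19/35 + (97/70)x + (27/14)x²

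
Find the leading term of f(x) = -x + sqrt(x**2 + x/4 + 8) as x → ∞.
1/8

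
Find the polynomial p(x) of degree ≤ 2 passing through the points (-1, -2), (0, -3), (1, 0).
2*x**2 + x - 3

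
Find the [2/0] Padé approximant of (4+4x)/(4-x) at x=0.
5*x**2/16 + 5*x/4 + 1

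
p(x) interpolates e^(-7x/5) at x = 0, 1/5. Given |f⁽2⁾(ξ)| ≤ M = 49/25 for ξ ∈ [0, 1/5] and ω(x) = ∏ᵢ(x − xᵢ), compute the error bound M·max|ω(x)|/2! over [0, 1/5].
49/5000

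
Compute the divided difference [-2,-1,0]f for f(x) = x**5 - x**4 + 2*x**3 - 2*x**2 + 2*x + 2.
-30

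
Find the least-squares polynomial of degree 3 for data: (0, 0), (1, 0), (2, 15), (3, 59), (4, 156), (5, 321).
-1/9 + (109/378)x + (-709/252)x² + (337/108)x³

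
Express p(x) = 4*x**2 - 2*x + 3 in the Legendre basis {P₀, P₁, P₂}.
(13/3)P₀ + (-2)P₁ + (8/3)P₂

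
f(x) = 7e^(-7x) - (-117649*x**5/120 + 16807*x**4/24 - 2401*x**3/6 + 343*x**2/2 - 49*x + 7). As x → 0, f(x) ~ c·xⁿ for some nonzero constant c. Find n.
6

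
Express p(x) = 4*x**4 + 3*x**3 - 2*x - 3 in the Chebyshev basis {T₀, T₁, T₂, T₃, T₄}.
(-3/2)T₀ + (1/4)T₁ + (2)T₂ + (3/4)T₃ + (1/2)T₄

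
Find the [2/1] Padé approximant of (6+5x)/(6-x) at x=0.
(5*x/6 + 1)/(1 - x/6)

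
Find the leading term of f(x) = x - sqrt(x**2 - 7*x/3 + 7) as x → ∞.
7/6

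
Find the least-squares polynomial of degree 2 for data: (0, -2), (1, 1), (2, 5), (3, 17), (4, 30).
-9/5 + (2)x²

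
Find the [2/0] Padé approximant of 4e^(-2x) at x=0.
8*x**2 - 8*x + 4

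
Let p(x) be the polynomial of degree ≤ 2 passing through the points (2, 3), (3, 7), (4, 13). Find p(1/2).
3/4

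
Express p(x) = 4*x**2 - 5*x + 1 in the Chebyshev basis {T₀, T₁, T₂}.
(3)T₀ + (-5)T₁ + (2)T₂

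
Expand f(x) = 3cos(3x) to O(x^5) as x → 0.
3 - 27*x**2/2 + 81*x**4/8 + O(x**5)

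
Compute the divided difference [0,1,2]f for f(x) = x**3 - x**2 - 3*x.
2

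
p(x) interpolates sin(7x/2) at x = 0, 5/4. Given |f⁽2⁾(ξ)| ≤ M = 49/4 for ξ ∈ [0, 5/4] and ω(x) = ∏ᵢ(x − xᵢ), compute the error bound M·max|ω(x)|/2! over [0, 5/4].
1225/512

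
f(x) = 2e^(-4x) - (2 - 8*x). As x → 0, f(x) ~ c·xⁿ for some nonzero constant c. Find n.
2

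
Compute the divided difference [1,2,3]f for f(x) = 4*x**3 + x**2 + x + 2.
25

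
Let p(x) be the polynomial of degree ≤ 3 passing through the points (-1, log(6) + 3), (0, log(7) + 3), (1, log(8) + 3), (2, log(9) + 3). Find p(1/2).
log(2*2**(5/8)*3**(13/16)*7**(9/16)/3) + 3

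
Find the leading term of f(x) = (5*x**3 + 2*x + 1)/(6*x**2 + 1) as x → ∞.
5*x/6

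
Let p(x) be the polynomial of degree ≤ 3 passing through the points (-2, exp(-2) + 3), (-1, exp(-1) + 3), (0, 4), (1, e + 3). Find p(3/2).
(-5 + 21*e + (13 + 35*e)*exp(2))*exp(-2)/16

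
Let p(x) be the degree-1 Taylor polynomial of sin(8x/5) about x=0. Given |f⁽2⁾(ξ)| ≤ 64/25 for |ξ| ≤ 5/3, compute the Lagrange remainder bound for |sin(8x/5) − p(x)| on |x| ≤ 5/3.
32/9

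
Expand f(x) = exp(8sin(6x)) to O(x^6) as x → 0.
1 + 48*x + 1152*x**2 + 18144*x**3 + 207360*x**4 + 8960544*x**5/5 + O(x**6)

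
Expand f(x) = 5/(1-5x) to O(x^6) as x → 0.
5 + 25*x + 125*x**2 + 625*x**3 + 3125*x**4 + 15625*x**5 + O(x**6)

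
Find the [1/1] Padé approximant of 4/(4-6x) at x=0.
1/(1 - 3*x/2)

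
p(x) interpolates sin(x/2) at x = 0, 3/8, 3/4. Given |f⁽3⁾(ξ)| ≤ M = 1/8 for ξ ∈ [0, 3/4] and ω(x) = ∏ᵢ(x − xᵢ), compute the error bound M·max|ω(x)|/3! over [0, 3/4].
sqrt(3)/4096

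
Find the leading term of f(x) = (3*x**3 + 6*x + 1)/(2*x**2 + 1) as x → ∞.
3*x/2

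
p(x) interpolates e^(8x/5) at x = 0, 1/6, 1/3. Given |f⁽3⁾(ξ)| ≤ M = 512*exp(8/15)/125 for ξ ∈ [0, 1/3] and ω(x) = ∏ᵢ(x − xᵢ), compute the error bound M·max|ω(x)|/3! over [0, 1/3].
64*sqrt(3)*exp(8/15)/91125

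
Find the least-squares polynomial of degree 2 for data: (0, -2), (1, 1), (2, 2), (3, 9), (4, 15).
-59/35 + (27/35)x + (6/7)x²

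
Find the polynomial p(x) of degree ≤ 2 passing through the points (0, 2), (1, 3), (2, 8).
2*x**2 - x + 2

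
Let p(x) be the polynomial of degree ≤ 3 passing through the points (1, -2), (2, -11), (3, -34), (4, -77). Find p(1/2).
-7/8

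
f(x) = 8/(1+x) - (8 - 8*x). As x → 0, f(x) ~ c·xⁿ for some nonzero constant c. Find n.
2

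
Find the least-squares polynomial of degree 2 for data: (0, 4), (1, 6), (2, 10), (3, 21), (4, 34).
29/7 + (-11/14)x + (29/14)x²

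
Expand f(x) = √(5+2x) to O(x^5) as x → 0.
sqrt(5) + sqrt(5)*x/5 - sqrt(5)*x**2/50 + sqrt(5)*x**3/250 - sqrt(5)*x**4/1000 + O(x**5)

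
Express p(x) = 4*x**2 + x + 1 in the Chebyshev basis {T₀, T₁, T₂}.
(3)T₀ + T₁ + (2)T₂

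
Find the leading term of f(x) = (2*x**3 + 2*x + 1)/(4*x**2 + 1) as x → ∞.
x/2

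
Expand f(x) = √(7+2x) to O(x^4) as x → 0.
sqrt(7) + sqrt(7)*x/7 - sqrt(7)*x**2/98 + sqrt(7)*x**3/686 + O(x**4)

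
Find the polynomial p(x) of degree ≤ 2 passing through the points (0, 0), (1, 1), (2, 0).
-x**2 + 2*x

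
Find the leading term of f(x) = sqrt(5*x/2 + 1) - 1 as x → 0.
5*x/4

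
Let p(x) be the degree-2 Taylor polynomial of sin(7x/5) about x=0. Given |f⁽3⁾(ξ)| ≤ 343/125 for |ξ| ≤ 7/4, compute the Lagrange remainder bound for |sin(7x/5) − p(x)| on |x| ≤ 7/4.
117649/48000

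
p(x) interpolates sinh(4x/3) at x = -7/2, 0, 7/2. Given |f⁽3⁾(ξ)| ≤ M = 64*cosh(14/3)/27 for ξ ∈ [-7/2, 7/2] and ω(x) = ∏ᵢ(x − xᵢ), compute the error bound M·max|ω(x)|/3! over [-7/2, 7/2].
2744*sqrt(3)*cosh(14/3)/729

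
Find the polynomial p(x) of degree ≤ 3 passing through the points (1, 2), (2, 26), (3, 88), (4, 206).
3*x**3 + x**2 - 2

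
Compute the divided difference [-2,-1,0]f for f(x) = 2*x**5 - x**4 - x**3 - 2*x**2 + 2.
-36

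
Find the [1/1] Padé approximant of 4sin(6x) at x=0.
24*x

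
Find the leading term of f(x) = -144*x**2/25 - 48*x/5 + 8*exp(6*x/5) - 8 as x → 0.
288*x**3/125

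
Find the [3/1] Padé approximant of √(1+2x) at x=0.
(-x**3/8 + 3*x**2/4 + 9*x/4 + 1)/(5*x/4 + 1)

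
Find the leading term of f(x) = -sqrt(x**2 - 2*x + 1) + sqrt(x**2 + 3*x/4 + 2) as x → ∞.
11/8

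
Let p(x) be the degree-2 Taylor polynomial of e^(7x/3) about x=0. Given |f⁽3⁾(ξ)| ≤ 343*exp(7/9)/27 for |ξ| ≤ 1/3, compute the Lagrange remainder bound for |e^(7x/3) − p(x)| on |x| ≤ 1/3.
343*exp(7/9)/4374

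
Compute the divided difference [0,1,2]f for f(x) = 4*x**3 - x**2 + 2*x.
11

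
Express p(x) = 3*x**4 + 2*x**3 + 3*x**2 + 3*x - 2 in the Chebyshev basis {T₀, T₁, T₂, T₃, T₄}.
(5/8)T₀ + (9/2)T₁ + (3)T₂ + (1/2)T₃ + (3/8)T₄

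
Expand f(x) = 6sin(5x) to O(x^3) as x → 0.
30*x + O(x**3)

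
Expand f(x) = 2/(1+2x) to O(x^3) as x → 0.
2 - 4*x + 8*x**2 + O(x**3)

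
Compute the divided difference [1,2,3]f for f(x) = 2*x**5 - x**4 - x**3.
149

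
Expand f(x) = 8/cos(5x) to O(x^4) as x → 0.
8 + 100*x**2 + O(x**4)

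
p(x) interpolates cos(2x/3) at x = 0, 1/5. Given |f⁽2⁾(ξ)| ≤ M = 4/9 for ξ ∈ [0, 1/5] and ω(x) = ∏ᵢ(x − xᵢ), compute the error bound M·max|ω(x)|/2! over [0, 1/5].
1/450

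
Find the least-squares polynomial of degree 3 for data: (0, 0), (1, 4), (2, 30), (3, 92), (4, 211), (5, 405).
-23/126 + (713/756)x + (209/252)x² + (82/27)x³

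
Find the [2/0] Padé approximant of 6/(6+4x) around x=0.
4*x**2/9 - 2*x/3 + 1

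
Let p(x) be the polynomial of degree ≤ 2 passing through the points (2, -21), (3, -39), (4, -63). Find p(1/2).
-21/4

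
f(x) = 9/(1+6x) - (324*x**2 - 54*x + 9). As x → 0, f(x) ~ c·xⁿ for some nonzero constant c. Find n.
3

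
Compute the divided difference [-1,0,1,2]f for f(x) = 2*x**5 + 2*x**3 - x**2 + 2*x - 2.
12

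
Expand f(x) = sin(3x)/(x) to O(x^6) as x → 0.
3 - 9*x**2/2 + 81*x**4/40 + O(x**6)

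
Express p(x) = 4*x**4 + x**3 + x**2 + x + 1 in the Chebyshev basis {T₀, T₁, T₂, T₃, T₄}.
(3)T₀ + (7/4)T₁ + (5/2)T₂ + (1/4)T₃ + (1/2)T₄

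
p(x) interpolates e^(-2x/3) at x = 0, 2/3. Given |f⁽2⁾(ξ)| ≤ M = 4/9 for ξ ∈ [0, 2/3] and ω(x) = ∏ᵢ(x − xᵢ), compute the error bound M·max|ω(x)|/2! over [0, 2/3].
2/81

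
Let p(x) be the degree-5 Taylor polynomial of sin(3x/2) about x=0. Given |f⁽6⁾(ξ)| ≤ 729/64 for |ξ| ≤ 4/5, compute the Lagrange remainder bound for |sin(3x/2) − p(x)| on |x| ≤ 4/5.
324/78125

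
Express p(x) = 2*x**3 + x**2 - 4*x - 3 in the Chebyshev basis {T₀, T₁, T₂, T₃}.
(-5/2)T₀ + (-5/2)T₁ + (1/2)T₂ + (1/2)T₃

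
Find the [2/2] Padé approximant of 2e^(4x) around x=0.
(8*x**2/3 + 4*x + 2)/(4*x**2/3 - 2*x + 1)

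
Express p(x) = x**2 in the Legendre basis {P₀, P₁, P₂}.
(1/3)P₀ + (2/3)P₂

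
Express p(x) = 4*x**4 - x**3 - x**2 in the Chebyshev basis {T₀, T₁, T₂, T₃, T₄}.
T₀ + (-3/4)T₁ + (3/2)T₂ + (-1/4)T₃ + (1/2)T₄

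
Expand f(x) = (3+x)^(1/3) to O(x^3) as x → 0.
3**(1/3) + 3**(1/3)*x/9 - 3**(1/3)*x**2/81 + O(x**3)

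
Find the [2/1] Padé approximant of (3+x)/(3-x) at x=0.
(x/3 + 1)/(1 - x/3)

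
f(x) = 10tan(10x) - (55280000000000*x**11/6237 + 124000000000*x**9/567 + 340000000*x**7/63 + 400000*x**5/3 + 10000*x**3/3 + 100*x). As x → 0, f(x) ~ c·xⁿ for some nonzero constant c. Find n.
13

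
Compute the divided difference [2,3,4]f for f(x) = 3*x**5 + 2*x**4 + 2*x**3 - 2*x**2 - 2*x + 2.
981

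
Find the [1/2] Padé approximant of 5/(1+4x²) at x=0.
5/(4*x**2 + 1)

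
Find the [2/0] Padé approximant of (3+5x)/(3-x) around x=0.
2*x**2/3 + 2*x + 1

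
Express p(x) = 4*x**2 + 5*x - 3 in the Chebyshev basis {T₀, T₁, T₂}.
-T₀ + (5)T₁ + (2)T₂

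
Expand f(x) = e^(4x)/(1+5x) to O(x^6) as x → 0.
1 - x + 13*x**2 - 163*x**3/3 + 847*x**4/3 - 21047*x**5/15 + O(x**6)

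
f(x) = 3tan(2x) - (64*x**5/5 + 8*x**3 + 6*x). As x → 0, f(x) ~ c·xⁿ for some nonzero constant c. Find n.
7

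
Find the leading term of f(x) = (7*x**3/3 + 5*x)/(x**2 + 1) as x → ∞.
7*x/3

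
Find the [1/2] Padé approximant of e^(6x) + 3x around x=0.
(7*x + 1)/(1 - 2*x)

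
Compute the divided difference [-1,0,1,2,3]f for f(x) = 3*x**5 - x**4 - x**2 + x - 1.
14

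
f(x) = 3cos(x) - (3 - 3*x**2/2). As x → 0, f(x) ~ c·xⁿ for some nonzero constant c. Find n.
4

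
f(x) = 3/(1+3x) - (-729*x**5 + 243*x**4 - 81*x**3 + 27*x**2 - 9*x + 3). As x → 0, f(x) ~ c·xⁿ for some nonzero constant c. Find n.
6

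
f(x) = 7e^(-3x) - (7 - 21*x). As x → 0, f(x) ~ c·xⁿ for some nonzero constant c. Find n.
2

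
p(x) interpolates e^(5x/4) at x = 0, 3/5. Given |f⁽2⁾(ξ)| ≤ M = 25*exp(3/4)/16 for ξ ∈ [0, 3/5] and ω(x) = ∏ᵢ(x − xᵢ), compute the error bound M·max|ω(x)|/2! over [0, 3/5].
9*exp(3/4)/128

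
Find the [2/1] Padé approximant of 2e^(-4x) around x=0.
(16*x**2/3 - 16*x/3 + 2)/(4*x/3 + 1)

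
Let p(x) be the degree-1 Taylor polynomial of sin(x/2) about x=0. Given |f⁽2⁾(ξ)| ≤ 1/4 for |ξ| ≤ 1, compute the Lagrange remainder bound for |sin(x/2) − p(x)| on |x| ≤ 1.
1/8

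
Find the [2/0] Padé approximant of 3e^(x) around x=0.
3*x**2/2 + 3*x + 3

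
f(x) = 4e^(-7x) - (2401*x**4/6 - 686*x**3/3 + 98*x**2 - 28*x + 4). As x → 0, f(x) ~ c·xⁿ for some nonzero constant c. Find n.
5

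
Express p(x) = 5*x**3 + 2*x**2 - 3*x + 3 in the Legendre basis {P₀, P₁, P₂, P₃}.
(11/3)P₀ + (4/3)P₂ + (2)P₃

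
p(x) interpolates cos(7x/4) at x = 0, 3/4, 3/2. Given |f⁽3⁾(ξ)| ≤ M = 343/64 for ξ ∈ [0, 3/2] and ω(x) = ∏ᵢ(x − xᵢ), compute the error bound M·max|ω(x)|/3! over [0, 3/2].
343*sqrt(3)/4096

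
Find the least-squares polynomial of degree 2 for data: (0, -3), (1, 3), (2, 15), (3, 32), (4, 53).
-16/5 + (41/10)x + (5/2)x²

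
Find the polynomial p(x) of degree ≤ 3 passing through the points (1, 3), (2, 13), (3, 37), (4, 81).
x**3 + x**2 + 1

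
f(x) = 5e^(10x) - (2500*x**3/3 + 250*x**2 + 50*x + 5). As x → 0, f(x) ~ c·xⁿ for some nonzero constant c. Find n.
4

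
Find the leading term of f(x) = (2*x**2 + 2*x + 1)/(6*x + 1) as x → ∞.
x/3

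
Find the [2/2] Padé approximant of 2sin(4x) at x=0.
8*x/(8*x**2/3 + 1)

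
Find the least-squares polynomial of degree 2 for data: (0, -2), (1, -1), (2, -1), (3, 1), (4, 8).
-7/5 + (-9/5)x + x²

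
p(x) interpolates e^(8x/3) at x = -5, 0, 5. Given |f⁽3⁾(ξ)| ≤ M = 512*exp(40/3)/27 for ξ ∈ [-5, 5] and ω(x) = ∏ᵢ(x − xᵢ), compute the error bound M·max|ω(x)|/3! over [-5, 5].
64000*sqrt(3)*exp(40/3)/729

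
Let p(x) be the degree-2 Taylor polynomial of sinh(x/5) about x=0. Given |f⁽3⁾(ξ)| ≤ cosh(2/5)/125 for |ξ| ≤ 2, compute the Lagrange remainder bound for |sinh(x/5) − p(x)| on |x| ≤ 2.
4*cosh(2/5)/375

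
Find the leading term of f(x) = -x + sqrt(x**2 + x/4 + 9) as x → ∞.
1/8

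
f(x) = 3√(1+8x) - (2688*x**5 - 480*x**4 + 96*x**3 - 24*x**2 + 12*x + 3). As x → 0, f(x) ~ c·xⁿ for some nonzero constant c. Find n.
6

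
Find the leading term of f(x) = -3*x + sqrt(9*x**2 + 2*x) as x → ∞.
1/3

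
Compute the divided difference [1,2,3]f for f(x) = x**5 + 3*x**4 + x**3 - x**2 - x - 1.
170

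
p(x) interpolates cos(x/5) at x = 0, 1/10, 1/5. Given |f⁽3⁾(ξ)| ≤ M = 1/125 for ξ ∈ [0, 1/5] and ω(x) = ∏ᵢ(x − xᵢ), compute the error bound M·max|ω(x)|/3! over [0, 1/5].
sqrt(3)/3375000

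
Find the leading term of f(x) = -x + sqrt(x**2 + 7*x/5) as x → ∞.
7/10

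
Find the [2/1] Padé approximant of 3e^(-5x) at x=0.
(25*x**2/2 - 10*x + 3)/(5*x/3 + 1)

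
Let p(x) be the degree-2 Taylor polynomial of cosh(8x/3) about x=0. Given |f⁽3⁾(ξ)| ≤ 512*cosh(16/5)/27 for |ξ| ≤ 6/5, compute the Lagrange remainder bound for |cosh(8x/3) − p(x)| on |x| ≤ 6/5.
2048*cosh(16/5)/375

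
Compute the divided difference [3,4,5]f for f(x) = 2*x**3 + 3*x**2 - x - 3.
27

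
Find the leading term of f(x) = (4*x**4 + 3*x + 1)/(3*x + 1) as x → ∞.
4*x**3/3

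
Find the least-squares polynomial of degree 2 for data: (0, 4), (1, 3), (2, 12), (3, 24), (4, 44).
127/35 + (-193/70)x + (45/14)x²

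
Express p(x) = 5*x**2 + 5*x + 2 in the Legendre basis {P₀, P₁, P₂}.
(11/3)P₀ + (5)P₁ + (10/3)P₂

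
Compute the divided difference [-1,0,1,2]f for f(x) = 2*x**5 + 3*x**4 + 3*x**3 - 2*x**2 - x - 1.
19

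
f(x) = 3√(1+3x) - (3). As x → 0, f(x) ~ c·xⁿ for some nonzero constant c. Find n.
1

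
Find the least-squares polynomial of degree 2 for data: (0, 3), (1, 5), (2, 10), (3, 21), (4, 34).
3 + (-1/5)x + (2)x²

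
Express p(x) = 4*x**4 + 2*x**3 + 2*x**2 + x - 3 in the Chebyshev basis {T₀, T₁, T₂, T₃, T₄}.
(-1/2)T₀ + (5/2)T₁ + (3)T₂ + (1/2)T₃ + (1/2)T₄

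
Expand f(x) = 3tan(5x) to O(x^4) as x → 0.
15*x + 125*x**3 + O(x**4)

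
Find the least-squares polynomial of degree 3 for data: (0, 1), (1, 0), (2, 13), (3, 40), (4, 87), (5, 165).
38/63 + (-508/189)x + (587/252)x² + (103/108)x³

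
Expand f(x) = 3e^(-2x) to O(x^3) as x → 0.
3 - 6*x + 6*x**2 + O(x**3)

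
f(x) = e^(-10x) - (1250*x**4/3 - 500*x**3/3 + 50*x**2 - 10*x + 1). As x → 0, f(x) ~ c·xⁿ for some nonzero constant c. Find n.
5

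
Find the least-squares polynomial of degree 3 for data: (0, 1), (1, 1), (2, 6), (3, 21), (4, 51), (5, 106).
53/63 + (155/189)x + (-325/252)x² + (115/108)x³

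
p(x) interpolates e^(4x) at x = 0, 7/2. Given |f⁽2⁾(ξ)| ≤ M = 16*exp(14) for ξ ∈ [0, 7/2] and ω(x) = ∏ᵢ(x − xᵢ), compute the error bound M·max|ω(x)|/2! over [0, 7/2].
49*exp(14)/2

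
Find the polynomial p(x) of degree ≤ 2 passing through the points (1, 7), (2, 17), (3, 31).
2*x**2 + 4*x + 1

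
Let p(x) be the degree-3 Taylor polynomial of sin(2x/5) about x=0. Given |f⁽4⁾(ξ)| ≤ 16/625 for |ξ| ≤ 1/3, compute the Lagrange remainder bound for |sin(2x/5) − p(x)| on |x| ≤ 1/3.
2/151875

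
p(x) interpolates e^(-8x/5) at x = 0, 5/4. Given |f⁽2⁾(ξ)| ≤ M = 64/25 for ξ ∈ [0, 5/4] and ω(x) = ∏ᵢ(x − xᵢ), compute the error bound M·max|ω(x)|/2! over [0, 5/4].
1/2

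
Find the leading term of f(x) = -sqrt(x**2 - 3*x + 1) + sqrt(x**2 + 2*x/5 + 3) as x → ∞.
17/10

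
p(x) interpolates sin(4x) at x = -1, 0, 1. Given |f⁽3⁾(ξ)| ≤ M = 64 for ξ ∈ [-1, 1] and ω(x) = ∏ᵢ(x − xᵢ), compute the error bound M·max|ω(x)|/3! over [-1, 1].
64*sqrt(3)/27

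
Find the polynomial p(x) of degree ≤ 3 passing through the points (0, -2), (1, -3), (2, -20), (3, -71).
-3*x**3 + x**2 + x - 2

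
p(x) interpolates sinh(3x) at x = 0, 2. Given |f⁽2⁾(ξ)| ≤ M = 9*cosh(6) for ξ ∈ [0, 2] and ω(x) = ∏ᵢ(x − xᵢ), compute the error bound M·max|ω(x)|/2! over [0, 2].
9*cosh(6)/2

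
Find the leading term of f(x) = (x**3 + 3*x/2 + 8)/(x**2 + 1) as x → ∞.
x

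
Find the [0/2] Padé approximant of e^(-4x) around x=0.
1/(8*x**2 + 4*x + 1)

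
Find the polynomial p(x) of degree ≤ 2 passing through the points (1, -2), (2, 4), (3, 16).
3*x**2 - 3*x - 2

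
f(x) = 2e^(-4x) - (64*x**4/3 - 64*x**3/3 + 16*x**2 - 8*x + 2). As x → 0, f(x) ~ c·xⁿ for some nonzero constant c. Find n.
5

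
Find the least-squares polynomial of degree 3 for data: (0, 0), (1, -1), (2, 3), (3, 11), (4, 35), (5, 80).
-37/126 + (1345/756)x + (-635/252)x² + (29/27)x³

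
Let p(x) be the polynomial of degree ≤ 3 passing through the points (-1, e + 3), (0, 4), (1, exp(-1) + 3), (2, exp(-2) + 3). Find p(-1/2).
(-5*e + 1 + (5*e + 63)*exp(2))*exp(-2)/16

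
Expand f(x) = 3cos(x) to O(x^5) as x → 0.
3 - 3*x**2/2 + x**4/8 + O(x**5)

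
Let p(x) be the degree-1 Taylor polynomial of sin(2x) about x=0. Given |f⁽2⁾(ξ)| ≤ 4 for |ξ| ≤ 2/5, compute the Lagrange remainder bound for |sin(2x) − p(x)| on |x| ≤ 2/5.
8/25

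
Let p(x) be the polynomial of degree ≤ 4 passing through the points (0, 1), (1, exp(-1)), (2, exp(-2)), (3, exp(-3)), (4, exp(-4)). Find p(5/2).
(-20*exp(3) - 5 + 60*e + 3*exp(4) + 90*exp(2))*exp(-4)/128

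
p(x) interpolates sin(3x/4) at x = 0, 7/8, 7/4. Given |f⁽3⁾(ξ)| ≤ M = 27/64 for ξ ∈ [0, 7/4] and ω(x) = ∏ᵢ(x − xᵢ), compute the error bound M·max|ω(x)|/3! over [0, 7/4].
343*sqrt(3)/32768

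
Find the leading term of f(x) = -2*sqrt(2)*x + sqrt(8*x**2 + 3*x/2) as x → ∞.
3*sqrt(2)/16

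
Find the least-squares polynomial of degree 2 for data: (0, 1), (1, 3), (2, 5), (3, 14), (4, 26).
51/35 + (-113/70)x + (27/14)x²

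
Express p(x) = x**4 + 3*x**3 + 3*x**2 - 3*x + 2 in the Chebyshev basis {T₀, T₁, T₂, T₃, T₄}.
(31/8)T₀ + (-3/4)T₁ + (2)T₂ + (3/4)T₃ + (1/8)T₄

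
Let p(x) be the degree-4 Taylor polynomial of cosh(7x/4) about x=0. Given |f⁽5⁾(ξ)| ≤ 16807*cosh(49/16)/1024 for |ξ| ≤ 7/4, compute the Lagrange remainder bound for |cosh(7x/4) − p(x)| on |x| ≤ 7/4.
282475249*cosh(49/16)/125829120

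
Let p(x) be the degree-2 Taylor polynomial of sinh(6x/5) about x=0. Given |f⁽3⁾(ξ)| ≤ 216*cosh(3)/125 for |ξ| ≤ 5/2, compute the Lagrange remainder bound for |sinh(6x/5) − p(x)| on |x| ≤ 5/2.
9*cosh(3)/2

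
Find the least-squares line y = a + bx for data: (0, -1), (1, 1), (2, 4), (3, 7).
a = -13/10, b = 27/10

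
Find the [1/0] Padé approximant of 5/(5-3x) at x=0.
3*x/5 + 1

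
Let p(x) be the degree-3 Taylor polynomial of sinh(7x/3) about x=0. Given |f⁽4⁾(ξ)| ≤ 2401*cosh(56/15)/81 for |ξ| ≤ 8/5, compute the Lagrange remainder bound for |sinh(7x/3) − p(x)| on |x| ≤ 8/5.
1229312*cosh(56/15)/151875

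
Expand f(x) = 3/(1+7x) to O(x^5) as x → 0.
3 - 21*x + 147*x**2 - 1029*x**3 + 7203*x**4 + O(x**5)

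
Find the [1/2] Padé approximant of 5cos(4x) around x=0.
5/(8*x**2 + 1)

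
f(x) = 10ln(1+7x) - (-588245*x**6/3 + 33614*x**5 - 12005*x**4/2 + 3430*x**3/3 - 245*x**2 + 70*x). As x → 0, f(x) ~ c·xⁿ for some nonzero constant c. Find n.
7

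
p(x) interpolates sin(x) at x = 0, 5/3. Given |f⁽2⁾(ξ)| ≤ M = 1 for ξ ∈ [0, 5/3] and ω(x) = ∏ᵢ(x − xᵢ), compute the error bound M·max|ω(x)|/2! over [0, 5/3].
25/72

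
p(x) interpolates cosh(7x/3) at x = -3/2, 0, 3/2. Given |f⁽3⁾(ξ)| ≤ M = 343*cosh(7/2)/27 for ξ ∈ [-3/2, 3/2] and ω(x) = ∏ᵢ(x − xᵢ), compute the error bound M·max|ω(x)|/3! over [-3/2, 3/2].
343*sqrt(3)*cosh(7/2)/216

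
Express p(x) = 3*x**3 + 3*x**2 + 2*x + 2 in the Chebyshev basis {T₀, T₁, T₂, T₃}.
(7/2)T₀ + (17/4)T₁ + (3/2)T₂ + (3/4)T₃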